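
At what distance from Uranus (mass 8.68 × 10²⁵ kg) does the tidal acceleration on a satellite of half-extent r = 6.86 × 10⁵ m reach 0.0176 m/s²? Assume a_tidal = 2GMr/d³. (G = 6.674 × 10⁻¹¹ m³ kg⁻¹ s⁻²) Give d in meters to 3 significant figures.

7.67 × 10⁷ m

2GMr/d³ = a_tidal  ⇒  d = (2GMr / a_tidal)^(1/3)
d = (2 × 6.674×10⁻¹¹ × (8.68 × 10²⁵) × (6.86 × 10⁵) / (0.0176))^(1/3)
  = 7.67 × 10⁷ m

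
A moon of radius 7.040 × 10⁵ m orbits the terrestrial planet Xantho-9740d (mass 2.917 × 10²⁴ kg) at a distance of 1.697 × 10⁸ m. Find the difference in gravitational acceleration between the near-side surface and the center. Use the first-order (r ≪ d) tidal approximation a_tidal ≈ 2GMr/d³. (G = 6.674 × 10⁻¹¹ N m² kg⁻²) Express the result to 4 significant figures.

Δa = 2GMr/d³
   = 2 × (6.674 × 10⁻¹¹) × (2.917 × 10²⁴) × (7.040 × 10⁵) / (1.697 × 10⁸)³
   = 5.609 × 10⁻⁵ m/s²

5.609 × 10⁻⁵ m/s²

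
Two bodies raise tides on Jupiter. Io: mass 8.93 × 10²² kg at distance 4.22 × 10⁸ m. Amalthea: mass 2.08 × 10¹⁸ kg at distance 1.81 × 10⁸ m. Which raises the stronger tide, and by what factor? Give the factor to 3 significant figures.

Io, by a factor of ≈ 3390

Compare M/d³ for the two perturbers:
Io: (8.93 × 10²²) / (4.22 × 10⁸)³ = 1.188 × 10⁻³
Amalthea: (2.08 × 10¹⁸) / (1.81 × 10⁸)³ = 3.508 × 10⁻⁷
Ratio (larger/smaller) = 3390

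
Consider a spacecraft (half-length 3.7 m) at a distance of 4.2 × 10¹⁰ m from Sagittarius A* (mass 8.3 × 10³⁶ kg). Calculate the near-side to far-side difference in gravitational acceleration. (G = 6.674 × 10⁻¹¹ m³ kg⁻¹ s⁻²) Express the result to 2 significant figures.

1.1 × 10⁻⁴ m/s²

Δa = 4GMr/d³
   = 4 × (6.674 × 10⁻¹¹) × (8.3 × 10³⁶) × (3.7) / (4.2 × 10¹⁰)³
   = 1.1 × 10⁻⁴ m/s²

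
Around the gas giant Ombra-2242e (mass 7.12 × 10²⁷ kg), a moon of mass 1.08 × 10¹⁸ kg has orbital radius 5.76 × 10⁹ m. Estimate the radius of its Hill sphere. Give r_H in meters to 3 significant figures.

2.13 × 10⁶ m

r_H ≈ a (m/3M)^(1/3)
    = (5.76 × 10⁹) × (1.08 × 10¹⁸ / (3 × 7.12 × 10²⁷))^(1/3)
    = 2.13 × 10⁶ m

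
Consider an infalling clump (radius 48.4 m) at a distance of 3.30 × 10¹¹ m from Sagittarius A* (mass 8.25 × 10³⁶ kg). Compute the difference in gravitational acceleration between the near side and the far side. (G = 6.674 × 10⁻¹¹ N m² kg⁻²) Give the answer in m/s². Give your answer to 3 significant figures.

2.97 × 10⁻⁶ m/s²

The field gradient is 2GM/d³; across the full diameter 2r the difference is 4GMr/d³.
Δa = 4GMr/d³
   = 4 × (6.674 × 10⁻¹¹) × (8.25 × 10³⁶) × (48.4) / (3.30 × 10¹¹)³
   = 2.97 × 10⁻⁶ m/s²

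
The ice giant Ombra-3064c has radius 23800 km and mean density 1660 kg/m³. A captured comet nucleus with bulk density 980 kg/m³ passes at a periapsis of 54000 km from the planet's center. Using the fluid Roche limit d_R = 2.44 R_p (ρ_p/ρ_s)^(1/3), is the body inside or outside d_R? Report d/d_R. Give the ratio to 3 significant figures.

d_R = 2.44 × (23800 km) × (1660/980)^(1/3) = 69220 km
d/d_R = (54000) / (69220) = 0.780
Since d/d_R < 1, the body is inside the Roche limit.

inside; d/d_R ≈ 0.780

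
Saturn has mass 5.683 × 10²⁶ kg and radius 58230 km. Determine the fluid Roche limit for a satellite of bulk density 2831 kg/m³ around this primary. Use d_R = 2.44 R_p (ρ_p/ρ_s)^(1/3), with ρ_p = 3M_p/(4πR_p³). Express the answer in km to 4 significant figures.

88630 km

ρ_p = 3M_p/(4πR_p³) = 3 × (5.683 × 10²⁶) / (4π × (5.823 × 10⁷ m)³) = 687.1 kg/m³
d_R = 2.44 × 58230 km × (687.1/2831)^(1/3)
    = 88630 km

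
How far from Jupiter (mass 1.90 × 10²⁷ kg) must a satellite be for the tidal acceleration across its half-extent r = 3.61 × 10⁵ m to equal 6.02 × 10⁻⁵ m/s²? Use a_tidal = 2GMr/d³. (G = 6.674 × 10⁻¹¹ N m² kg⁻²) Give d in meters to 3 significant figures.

2GMr/d³ = a_tidal  ⇒  d = (2GMr / a_tidal)^(1/3)
d = (2 × 6.674×10⁻¹¹ × (1.90 × 10²⁷) × (3.61 × 10⁵) / (6.02 × 10⁻⁵))^(1/3)
  = 1.15 × 10⁹ m

1.15 × 10⁹ m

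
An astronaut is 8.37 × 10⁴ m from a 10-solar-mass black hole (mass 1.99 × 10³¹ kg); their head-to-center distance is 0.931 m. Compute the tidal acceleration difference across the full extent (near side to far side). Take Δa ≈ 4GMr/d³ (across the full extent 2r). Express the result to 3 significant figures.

The field gradient is 2GM/d³; across the full diameter 2r the difference is 4GMr/d³.
a_tidal = 4GMr/d³
        = 4 × (6.674 × 10⁻¹¹) × (1.99 × 10³¹) × (0.931) / (8.37 × 10⁴)³
        = 8.43 × 10⁶ m/s²

8.43 × 10⁶ m/s²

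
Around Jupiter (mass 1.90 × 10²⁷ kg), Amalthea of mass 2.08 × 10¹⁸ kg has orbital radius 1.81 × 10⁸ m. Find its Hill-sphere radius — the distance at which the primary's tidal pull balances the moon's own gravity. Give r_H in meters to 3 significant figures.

1.29 × 10⁵ m

r_H ≈ a (m/3M)^(1/3)
    = (1.81 × 10⁸) × (2.08 × 10¹⁸ / (3 × 1.90 × 10²⁷))^(1/3)
    = 1.29 × 10⁵ m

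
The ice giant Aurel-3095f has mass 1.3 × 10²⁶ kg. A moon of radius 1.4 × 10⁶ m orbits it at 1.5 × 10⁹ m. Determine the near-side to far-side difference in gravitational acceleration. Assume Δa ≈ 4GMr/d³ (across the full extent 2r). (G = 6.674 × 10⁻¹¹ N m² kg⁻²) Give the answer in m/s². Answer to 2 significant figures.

The field gradient is 2GM/d³; across the full diameter 2r the difference is 4GMr/d³.
a_tidal = 4GMr/d³
        = 4 × (6.674 × 10⁻¹¹) × (1.3 × 10²⁶) × (1.4 × 10⁶) / (1.5 × 10⁹)³
        = 1.4 × 10⁻⁵ m/s²

1.4 × 10⁻⁵ m/s²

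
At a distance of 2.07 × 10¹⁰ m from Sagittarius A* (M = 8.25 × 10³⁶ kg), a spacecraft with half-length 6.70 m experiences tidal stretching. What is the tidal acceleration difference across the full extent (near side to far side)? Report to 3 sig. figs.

1.66 × 10⁻³ m/s²

a_tidal = 4GMr/d³
        = 4 × (6.674 × 10⁻¹¹) × (8.25 × 10³⁶) × (6.70) / (2.07 × 10¹⁰)³
        = 1.66 × 10⁻³ m/s²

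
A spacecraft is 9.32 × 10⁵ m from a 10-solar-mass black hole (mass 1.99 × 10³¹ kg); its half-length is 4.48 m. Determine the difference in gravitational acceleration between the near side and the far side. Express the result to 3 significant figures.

The field gradient is 2GM/d³; across the full diameter 2r the difference is 4GMr/d³.
Δg = 4GMr/d³
   = 4 × (6.674 × 10⁻¹¹) × (1.99 × 10³¹) × (4.48) / (9.32 × 10⁵)³
   = 2.94 × 10⁴ m/s²

2.94 × 10⁴ m/s²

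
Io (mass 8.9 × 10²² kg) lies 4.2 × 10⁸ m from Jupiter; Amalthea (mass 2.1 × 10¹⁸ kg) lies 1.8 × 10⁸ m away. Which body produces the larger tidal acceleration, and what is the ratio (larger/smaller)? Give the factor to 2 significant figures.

Tidal acceleration ∝ M/d³, so compare M/d³ for each.
Io: (8.9 × 10²²) / (4.2 × 10⁸)³ = 1.201 × 10⁻³
Amalthea: (2.1 × 10¹⁸) / (1.8 × 10⁸)³ = 3.601 × 10⁻⁷
Ratio (larger/smaller) = 3300

Io, by a factor of ≈ 3300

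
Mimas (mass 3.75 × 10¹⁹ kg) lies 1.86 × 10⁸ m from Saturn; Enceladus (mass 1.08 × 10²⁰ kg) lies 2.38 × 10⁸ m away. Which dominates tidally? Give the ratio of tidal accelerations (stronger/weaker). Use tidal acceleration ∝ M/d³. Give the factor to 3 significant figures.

Tidal stretch scales as M/d³; compute that for each body.
Mimas: (3.75 × 10¹⁹) / (1.86 × 10⁸)³ = 5.828 × 10⁻⁶
Enceladus: (1.08 × 10²⁰) / (2.38 × 10⁸)³ = 8.011 × 10⁻⁶
Ratio (larger/smaller) = 1.37

Enceladus, by a factor of ≈ 1.37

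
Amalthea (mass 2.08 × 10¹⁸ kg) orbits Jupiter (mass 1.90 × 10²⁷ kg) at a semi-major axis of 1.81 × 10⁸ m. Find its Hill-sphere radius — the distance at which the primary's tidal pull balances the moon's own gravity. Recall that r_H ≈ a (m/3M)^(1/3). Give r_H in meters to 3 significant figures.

1.29 × 10⁵ m

r_H ≈ a (m/3M)^(1/3)
    = (1.81 × 10⁸) × (2.08 × 10¹⁸ / (3 × 1.90 × 10²⁷))^(1/3)
    = 1.29 × 10⁵ m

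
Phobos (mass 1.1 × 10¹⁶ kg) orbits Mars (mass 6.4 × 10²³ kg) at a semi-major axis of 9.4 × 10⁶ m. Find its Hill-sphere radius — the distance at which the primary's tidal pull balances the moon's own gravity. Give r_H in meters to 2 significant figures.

r_H ≈ a (m/3M)^(1/3)
    = (9.4 × 10⁶) × (1.1 × 10¹⁶ / (3 × 6.4 × 10²³))^(1/3)
    = 1.7 × 10⁴ m

1.7 × 10⁴ m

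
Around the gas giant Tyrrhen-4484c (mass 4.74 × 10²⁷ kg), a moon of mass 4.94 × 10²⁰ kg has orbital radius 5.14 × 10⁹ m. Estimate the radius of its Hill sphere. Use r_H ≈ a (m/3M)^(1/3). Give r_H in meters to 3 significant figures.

1.68 × 10⁷ m

r_H ≈ a (m/3M)^(1/3)
    = (5.14 × 10⁹) × (4.94 × 10²⁰ / (3 × 4.74 × 10²⁷))^(1/3)
    = 1.68 × 10⁷ m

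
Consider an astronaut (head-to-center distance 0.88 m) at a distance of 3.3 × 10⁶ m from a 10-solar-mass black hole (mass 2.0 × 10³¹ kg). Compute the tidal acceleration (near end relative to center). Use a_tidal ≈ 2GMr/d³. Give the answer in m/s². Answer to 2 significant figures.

6.5 × 10¹ m/s²

Differencing GM/(d−r)² and GM/d² to first order in r/d gives 2GMr/d³.
Δg = 2GMr/d³
   = 2 × (6.674 × 10⁻¹¹) × (2.0 × 10³¹) × (0.88) / (3.3 × 10⁶)³
   = 6.5 × 10¹ m/s²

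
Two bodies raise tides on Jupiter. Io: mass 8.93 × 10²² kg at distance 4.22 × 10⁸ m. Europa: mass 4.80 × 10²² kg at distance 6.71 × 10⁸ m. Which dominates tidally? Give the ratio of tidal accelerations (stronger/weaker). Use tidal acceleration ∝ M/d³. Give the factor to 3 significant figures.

Io, by a factor of ≈ 7.48

Tidal stretch scales as M/d³; compute that for each body.
Io: (8.93 × 10²²) / (4.22 × 10⁸)³ = 1.188 × 10⁻³
Europa: (4.80 × 10²²) / (6.71 × 10⁸)³ = 1.589 × 10⁻⁴
Ratio (larger/smaller) = 7.48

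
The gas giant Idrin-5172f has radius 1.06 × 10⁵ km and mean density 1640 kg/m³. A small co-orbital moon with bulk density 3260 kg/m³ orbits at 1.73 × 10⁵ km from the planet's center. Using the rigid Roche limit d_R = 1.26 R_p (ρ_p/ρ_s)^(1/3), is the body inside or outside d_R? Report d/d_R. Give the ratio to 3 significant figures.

outside; d/d_R ≈ 1.63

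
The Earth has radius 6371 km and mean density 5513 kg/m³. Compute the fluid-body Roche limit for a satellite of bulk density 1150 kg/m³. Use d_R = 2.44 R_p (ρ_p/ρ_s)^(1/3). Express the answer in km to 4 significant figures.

26210 km

d_R = 2.44 × 6371 km × (5513/1150)^(1/3)
    = 26210 km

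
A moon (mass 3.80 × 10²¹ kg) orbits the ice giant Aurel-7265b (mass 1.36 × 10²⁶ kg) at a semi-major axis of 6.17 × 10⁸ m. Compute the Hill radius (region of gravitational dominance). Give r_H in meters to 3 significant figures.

r_H ≈ a (m/3M)^(1/3)
    = (6.17 × 10⁸) × (3.80 × 10²¹ / (3 × 1.36 × 10²⁶))^(1/3)
    = 1.30 × 10⁷ m

1.30 × 10⁷ m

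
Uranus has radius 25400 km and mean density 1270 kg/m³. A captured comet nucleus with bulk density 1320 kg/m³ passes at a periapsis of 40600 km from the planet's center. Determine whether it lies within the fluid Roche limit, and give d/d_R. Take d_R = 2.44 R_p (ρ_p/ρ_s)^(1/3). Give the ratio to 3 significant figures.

inside; d/d_R ≈ 0.664

d_R = 2.44 × (25400 km) × (1270/1320)^(1/3) = 61180 km
d/d_R = (40600) / (61180) = 0.664
Since d/d_R < 1, the body is inside the Roche limit.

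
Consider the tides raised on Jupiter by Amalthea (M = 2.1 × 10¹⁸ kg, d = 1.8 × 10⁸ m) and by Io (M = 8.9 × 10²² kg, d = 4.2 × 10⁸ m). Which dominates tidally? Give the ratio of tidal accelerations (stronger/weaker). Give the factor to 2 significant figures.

Io, by a factor of ≈ 3300

The tide-raising term goes as M/d³ (the gradient of a 1/d² field).
Amalthea: (2.1 × 10¹⁸) / (1.8 × 10⁸)³ = 3.601 × 10⁻⁷
Io: (8.9 × 10²²) / (4.2 × 10⁸)³ = 1.201 × 10⁻³
Ratio (larger/smaller) = 3300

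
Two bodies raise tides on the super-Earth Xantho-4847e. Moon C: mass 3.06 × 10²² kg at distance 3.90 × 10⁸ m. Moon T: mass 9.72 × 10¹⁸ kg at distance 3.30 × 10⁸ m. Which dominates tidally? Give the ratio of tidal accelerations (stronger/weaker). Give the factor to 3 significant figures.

Moon C, by a factor of ≈ 1910

Tidal acceleration ∝ M/d³, so compare M/d³ for each.
Moon C: (3.06 × 10²²) / (3.90 × 10⁸)³ = 5.159 × 10⁻⁴
Moon T: (9.72 × 10¹⁸) / (3.30 × 10⁸)³ = 2.705 × 10⁻⁷
Ratio (larger/smaller) = 1910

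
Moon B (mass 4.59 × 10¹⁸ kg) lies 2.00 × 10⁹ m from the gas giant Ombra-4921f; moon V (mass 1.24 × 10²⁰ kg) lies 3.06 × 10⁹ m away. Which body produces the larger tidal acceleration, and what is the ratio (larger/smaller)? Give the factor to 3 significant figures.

Moon V, by a factor of ≈ 7.54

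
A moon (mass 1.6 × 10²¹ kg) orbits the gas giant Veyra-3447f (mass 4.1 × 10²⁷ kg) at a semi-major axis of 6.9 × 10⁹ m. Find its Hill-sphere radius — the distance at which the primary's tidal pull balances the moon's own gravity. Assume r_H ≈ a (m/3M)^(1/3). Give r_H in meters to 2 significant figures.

3.5 × 10⁷ m

r_H ≈ a (m/3M)^(1/3)
    = (6.9 × 10⁹) × (1.6 × 10²¹ / (3 × 4.1 × 10²⁷))^(1/3)
    = 3.5 × 10⁷ m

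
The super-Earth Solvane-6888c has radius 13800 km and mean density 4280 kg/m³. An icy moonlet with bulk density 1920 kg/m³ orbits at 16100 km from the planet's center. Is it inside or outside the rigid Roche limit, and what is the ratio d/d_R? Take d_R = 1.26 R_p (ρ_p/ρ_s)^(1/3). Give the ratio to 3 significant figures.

inside; d/d_R ≈ 0.709

d_R = 1.26 × (13800 km) × (4280/1920)^(1/3) = 22710 km
d/d_R = (16100) / (22710) = 0.709
Since d/d_R < 1, the body is inside the Roche limit.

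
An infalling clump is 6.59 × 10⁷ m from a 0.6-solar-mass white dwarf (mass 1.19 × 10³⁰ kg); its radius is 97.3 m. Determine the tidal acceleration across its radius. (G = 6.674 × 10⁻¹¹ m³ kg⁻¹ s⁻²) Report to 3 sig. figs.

Δg = 2GMr/d³
   = 2 × (6.674 × 10⁻¹¹) × (1.19 × 10³⁰) × (97.3) / (6.59 × 10⁷)³
   = 5.40 × 10⁻² m/s²

5.40 × 10⁻² m/s²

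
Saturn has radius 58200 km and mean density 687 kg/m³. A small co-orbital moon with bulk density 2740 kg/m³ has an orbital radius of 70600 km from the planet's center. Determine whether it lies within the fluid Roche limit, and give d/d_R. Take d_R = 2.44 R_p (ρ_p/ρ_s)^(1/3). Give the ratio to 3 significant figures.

d_R = 2.44 × (58200 km) × (687/2740)^(1/3) = 89550 km
d/d_R = (70600) / (89550) = 0.788
Since d/d_R < 1, the body is inside the Roche limit.

inside; d/d_R ≈ 0.788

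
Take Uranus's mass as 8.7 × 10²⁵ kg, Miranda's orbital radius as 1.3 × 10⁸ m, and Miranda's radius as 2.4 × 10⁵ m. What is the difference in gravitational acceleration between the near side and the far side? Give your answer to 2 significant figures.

2.5 × 10⁻³ m/s²

Δa = 4GMr/d³
   = 4 × (6.674 × 10⁻¹¹) × (8.7 × 10²⁵) × (2.4 × 10⁵) / (1.3 × 10⁸)³
   = 2.5 × 10⁻³ m/s²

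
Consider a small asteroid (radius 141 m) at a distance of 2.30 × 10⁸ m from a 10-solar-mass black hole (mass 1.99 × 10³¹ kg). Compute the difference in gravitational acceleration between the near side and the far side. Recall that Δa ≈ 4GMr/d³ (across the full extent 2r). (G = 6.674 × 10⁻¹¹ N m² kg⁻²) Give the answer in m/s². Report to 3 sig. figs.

6.16 × 10⁻² m/s²

Δa = 4GMr/d³
   = 4 × (6.674 × 10⁻¹¹) × (1.99 × 10³¹) × (141) / (2.30 × 10⁸)³
   = 6.16 × 10⁻² m/s²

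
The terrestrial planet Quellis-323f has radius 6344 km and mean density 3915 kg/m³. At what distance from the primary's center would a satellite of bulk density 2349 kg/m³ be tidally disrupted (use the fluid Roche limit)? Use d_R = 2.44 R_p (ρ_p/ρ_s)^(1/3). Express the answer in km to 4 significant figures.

d_R = 2.44 × 6344 km × (3915/2349)^(1/3)
    = 18350 km

18350 km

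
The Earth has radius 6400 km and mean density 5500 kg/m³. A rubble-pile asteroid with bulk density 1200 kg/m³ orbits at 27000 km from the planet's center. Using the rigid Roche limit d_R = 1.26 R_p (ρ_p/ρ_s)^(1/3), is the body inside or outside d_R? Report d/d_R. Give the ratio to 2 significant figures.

outside; d/d_R ≈ 2.0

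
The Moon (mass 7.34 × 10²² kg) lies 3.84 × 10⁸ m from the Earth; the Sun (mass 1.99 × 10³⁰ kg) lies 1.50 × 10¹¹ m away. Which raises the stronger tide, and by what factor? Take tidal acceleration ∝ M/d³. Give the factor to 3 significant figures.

The tide-raising term goes as M/d³ (the gradient of a 1/d² field).
The Moon: (7.34 × 10²²) / (3.84 × 10⁸)³ = 1.296 × 10⁻³
The Sun: (1.99 × 10³⁰) / (1.50 × 10¹¹)³ = 5.896 × 10⁻⁴
Ratio (larger/smaller) = 2.20

The Moon, by a factor of ≈ 2.20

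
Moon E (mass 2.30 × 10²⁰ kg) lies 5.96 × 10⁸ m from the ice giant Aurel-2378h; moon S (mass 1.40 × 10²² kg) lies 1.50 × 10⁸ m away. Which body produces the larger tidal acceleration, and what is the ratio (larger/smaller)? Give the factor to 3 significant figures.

Moon S, by a factor of ≈ 3820

The tide-raising term goes as M/d³ (the gradient of a 1/d² field).
Moon E: (2.30 × 10²⁰) / (5.96 × 10⁸)³ = 1.086 × 10⁻⁶
Moon S: (1.40 × 10²²) / (1.50 × 10⁸)³ = 4.148 × 10⁻³
Ratio (larger/smaller) = 3820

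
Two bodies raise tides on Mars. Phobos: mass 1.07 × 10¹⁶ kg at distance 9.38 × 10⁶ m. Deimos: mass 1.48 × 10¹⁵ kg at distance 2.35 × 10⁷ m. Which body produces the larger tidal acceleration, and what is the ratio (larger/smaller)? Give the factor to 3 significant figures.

Phobos, by a factor of ≈ 114

Compare M/d³ for the two perturbers:
Phobos: (1.07 × 10¹⁶) / (9.38 × 10⁶)³ = 1.297 × 10⁻⁵
Deimos: (1.48 × 10¹⁵) / (2.35 × 10⁷)³ = 1.140 × 10⁻⁷
Ratio (larger/smaller) = 114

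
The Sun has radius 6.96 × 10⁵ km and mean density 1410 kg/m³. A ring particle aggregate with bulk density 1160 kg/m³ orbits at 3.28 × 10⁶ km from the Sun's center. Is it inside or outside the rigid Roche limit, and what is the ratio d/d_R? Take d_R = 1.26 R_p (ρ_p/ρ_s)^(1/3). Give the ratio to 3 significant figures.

d_R = 1.26 × (6.96 × 10⁵ km) × (1410/1160)^(1/3) = 9.359 × 10⁵ km
d/d_R = (3.28 × 10⁶) / (9.359 × 10⁵) = 3.50
Since d/d_R > 1, the body is outside the Roche limit.

outside; d/d_R ≈ 3.50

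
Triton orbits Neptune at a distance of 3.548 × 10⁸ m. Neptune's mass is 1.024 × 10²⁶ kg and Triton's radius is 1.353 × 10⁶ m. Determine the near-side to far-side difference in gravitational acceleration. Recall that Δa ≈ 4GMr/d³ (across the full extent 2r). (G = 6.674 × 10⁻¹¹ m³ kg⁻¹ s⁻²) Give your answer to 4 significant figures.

Δg = 4GMr/d³
   = 4 × (6.674 × 10⁻¹¹) × (1.024 × 10²⁶) × (1.353 × 10⁶) / (3.548 × 10⁸)³
   = 8.281 × 10⁻⁴ m/s²

8.281 × 10⁻⁴ m/s²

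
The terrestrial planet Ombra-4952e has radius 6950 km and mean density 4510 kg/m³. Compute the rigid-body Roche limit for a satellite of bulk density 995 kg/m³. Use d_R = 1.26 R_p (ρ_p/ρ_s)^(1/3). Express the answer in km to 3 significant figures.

14500 km

d_R = 1.26 × 6950 km × (4510/995)^(1/3)
    = 14500 km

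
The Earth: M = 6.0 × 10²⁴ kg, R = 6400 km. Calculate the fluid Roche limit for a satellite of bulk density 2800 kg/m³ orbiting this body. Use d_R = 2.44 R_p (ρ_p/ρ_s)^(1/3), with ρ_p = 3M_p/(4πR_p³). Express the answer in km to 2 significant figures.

20000 km

ρ_p = 3M_p/(4πR_p³) = 3 × (6.0 × 10²⁴) / (4π × (6.4 × 10⁶ m)³) = 5500 kg/m³
d_R = 2.44 × 6400 km × (5500/2800)^(1/3)
    = 20000 km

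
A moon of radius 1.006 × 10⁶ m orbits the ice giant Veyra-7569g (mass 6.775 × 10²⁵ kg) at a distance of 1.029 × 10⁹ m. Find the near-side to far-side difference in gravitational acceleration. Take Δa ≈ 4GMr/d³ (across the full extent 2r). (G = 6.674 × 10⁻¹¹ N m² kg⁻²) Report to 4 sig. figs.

1.670 × 10⁻⁵ m/s²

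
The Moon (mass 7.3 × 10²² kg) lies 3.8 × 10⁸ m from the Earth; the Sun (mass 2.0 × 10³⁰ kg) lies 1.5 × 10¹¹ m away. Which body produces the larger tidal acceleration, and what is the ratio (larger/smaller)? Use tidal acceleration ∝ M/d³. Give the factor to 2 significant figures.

Tidal stretch scales as M/d³; compute that for each body.
The Moon: (7.3 × 10²²) / (3.8 × 10⁸)³ = 1.330 × 10⁻³
The Sun: (2.0 × 10³⁰) / (1.5 × 10¹¹)³ = 5.926 × 10⁻⁴
Ratio (larger/smaller) = 2.2

The Moon, by a factor of ≈ 2.2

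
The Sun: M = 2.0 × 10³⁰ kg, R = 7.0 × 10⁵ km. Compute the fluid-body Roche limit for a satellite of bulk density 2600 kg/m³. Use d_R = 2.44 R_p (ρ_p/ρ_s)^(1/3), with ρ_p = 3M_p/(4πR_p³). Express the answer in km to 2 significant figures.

1.4 × 10⁶ km

ρ_p = 3M_p/(4πR_p³) = 3 × (2.0 × 10³⁰) / (4π × (7.0 × 10⁸ m)³) = 1400 kg/m³
d_R = 2.44 × 7.0 × 10⁵ km × (1400/2600)^(1/3)
    = 1.4 × 10⁶ km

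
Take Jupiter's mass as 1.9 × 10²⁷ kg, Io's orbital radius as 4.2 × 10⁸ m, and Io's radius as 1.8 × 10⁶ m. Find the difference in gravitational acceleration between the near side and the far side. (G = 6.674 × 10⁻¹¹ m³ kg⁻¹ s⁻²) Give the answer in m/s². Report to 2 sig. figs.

1.2 × 10⁻² m/s²

Near-to-far spans 2r, so the tidal difference is twice the near-to-center value: 4GMr/d³.
Δg = 4GMr/d³
   = 4 × (6.674 × 10⁻¹¹) × (1.9 × 10²⁷) × (1.8 × 10⁶) / (4.2 × 10⁸)³
   = 1.2 × 10⁻² m/s²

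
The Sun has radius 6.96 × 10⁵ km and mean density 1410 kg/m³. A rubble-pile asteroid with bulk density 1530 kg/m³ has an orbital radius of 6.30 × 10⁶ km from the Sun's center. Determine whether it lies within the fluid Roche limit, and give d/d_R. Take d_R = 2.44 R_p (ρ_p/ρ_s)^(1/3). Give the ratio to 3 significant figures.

d_R = 2.44 × (6.96 × 10⁵ km) × (1410/1530)^(1/3) = 1.653 × 10⁶ km
d/d_R = (6.30 × 10⁶) / (1.653 × 10⁶) = 3.81
Since d/d_R > 1, the body is outside the Roche limit.

outside; d/d_R ≈ 3.81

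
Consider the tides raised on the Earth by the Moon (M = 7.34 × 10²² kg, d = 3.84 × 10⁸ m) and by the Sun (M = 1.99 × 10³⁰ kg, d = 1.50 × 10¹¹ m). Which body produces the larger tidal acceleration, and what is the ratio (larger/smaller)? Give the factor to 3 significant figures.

Tidal stretch scales as M/d³; compute that for each body.
The Moon: (7.34 × 10²²) / (3.84 × 10⁸)³ = 1.296 × 10⁻³
The Sun: (1.99 × 10³⁰) / (1.50 × 10¹¹)³ = 5.896 × 10⁻⁴
Ratio (larger/smaller) = 2.20

The Moon, by a factor of ≈ 2.20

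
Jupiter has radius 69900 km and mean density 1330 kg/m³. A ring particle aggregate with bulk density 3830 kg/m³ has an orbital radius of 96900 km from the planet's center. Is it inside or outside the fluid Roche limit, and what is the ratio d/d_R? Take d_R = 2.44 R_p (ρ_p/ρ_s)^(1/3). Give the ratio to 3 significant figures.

d_R = 2.44 × (69900 km) × (1330/3830)^(1/3) = 1.199 × 10⁵ km
d/d_R = (96900) / (1.199 × 10⁵) = 0.808
Since d/d_R < 1, the body is inside the Roche limit.

inside; d/d_R ≈ 0.808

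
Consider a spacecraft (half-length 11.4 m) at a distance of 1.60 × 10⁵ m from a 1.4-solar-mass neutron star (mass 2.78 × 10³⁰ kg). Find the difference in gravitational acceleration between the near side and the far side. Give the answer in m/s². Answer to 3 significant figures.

a_tidal = 4GMr/d³
        = 4 × (6.674 × 10⁻¹¹) × (2.78 × 10³⁰) × (11.4) / (1.60 × 10⁵)³
        = 2.07 × 10⁶ m/s²

2.07 × 10⁶ m/s²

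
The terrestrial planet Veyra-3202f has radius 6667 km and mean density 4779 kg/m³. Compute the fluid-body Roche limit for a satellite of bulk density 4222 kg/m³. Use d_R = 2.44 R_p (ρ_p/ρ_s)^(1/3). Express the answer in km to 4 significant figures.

16950 km

d_R = 2.44 × 6667 km × (4779/4222)^(1/3)
    = 16950 km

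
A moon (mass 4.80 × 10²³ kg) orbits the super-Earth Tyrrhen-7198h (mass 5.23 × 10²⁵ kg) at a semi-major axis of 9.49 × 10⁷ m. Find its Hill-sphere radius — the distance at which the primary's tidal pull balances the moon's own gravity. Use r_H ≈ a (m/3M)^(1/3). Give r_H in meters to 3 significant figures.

1.38 × 10⁷ m

r_H ≈ a (m/3M)^(1/3)
    = (9.49 × 10⁷) × (4.80 × 10²³ / (3 × 5.23 × 10²⁵))^(1/3)
    = 1.38 × 10⁷ m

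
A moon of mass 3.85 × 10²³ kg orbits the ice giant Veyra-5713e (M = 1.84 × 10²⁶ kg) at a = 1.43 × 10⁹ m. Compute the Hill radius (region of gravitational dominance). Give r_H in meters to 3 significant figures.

1.27 × 10⁸ m

r_H ≈ a (m/3M)^(1/3)
    = (1.43 × 10⁹) × (3.85 × 10²³ / (3 × 1.84 × 10²⁶))^(1/3)
    = 1.27 × 10⁸ m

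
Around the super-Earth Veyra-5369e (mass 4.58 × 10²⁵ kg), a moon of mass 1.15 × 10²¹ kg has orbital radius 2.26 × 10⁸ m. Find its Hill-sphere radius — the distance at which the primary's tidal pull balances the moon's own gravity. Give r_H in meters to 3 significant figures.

4.59 × 10⁶ m

r_H ≈ a (m/3M)^(1/3)
    = (2.26 × 10⁸) × (1.15 × 10²¹ / (3 × 4.58 × 10²⁵))^(1/3)
    = 4.59 × 10⁶ m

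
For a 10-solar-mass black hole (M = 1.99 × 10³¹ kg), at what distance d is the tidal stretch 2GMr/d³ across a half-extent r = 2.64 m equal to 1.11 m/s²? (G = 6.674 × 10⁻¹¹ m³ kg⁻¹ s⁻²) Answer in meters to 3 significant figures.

1.85 × 10⁷ m

2GMr/d³ = a_tidal  ⇒  d = (2GMr / a_tidal)^(1/3)
d = (2 × 6.674×10⁻¹¹ × (1.99 × 10³¹) × (2.64) / (1.11))^(1/3)
  = 1.85 × 10⁷ m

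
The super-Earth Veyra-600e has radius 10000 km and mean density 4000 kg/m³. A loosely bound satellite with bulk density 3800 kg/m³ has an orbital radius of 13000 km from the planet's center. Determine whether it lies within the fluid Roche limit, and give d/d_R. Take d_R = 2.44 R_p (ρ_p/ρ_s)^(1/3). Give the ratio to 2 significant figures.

d_R = 2.44 × (10000 km) × (4000/3800)^(1/3) = 24820 km
d/d_R = (13000) / (24820) = 0.52
Since d/d_R < 1, the body is inside the Roche limit.

inside; d/d_R ≈ 0.52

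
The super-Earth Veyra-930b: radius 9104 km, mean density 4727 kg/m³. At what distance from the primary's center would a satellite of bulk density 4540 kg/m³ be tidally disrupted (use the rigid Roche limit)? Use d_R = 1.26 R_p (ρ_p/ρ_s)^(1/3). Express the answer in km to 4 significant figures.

11630 km

d_R = 1.26 × 9104 km × (4727/4540)^(1/3)
    = 11630 km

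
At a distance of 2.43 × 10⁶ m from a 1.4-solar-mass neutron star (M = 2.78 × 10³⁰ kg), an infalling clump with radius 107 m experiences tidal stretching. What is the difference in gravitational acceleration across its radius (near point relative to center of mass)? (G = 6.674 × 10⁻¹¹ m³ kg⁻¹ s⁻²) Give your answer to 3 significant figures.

Δa = 2GMr/d³
   = 2 × (6.674 × 10⁻¹¹) × (2.78 × 10³⁰) × (107) / (2.43 × 10⁶)³
   = 2.77 × 10³ m/s²

2.77 × 10³ m/s²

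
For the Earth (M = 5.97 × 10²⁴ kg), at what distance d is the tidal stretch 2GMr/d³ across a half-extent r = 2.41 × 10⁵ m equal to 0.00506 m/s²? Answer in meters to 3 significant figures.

2GMr/d³ = a_tidal  ⇒  d = (2GMr / a_tidal)^(1/3)
d = (2 × 6.674×10⁻¹¹ × (5.97 × 10²⁴) × (2.41 × 10⁵) / (0.00506))^(1/3)
  = 3.36 × 10⁷ m

3.36 × 10⁷ m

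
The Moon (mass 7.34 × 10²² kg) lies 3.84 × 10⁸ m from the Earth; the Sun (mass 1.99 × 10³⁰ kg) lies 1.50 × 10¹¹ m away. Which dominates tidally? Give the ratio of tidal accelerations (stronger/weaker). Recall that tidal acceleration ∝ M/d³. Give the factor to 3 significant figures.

The Moon, by a factor of ≈ 2.20

Tidal acceleration ∝ M/d³, so compare M/d³ for each.
The Moon: (7.34 × 10²²) / (3.84 × 10⁸)³ = 1.296 × 10⁻³
The Sun: (1.99 × 10³⁰) / (1.50 × 10¹¹)³ = 5.896 × 10⁻⁴
Ratio (larger/smaller) = 2.20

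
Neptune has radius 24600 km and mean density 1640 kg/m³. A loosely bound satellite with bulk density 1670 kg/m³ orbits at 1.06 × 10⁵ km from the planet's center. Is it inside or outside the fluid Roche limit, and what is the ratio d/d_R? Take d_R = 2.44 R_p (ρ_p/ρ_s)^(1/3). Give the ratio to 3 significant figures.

d_R = 2.44 × (24600 km) × (1640/1670)^(1/3) = 59660 km
d/d_R = (1.06 × 10⁵) / (59660) = 1.78
Since d/d_R > 1, the body is outside the Roche limit.

outside; d/d_R ≈ 1.78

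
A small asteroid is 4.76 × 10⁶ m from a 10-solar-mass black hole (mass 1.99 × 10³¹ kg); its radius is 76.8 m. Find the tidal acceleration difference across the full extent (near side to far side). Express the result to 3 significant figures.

3.78 × 10³ m/s²

Δg = 4GMr/d³
   = 4 × (6.674 × 10⁻¹¹) × (1.99 × 10³¹) × (76.8) / (4.76 × 10⁶)³
   = 3.78 × 10³ m/s²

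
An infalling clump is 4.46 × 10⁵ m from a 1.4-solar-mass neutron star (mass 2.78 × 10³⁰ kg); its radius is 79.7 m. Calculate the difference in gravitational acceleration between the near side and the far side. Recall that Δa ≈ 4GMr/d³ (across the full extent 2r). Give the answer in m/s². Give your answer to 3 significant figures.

Near-to-far spans 2r, so the tidal difference is twice the near-to-center value: 4GMr/d³.
Δa = 4GMr/d³
   = 4 × (6.674 × 10⁻¹¹) × (2.78 × 10³⁰) × (79.7) / (4.46 × 10⁵)³
   = 6.67 × 10⁵ m/s²

6.67 × 10⁵ m/s²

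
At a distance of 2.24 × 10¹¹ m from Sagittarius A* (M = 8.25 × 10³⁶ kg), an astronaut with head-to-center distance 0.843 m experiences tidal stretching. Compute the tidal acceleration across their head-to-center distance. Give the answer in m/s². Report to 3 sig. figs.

8.26 × 10⁻⁸ m/s²

Differencing GM/(d−r)² and GM/d² to first order in r/d gives 2GMr/d³.
Δa = 2GMr/d³
   = 2 × (6.674 × 10⁻¹¹) × (8.25 × 10³⁶) × (0.843) / (2.24 × 10¹¹)³
   = 8.26 × 10⁻⁸ m/s²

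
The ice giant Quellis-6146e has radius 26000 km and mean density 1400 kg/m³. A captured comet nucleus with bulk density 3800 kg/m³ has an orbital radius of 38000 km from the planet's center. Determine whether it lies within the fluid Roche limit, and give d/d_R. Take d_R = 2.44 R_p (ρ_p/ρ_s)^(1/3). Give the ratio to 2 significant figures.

d_R = 2.44 × (26000 km) × (1400/3800)^(1/3) = 45480 km
d/d_R = (38000) / (45480) = 0.84
Since d/d_R < 1, the body is inside the Roche limit.

inside; d/d_R ≈ 0.84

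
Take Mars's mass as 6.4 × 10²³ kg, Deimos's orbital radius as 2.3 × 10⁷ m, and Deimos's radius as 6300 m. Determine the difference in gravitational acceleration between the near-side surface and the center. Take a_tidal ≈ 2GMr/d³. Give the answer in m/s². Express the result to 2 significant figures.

4.4 × 10⁻⁵ m/s²

Δg = 2GMr/d³
   = 2 × (6.674 × 10⁻¹¹) × (6.4 × 10²³) × (6300) / (2.3 × 10⁷)³
   = 4.4 × 10⁻⁵ m/s²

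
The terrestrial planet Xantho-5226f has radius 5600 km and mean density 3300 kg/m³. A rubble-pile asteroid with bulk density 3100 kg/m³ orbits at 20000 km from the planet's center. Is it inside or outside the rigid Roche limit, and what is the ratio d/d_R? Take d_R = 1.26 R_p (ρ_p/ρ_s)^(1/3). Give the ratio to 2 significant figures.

outside; d/d_R ≈ 2.8

d_R = 1.26 × (5600 km) × (3300/3100)^(1/3) = 7205 km
d/d_R = (20000) / (7205) = 2.8
Since d/d_R > 1, the body is outside the Roche limit.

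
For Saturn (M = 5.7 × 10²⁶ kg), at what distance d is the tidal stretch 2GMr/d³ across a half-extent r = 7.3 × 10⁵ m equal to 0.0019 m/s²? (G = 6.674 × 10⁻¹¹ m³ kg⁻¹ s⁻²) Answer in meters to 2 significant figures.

3.1 × 10⁸ m

2GMr/d³ = a_tidal  ⇒  d = (2GMr / a_tidal)^(1/3)
d = (2 × 6.674×10⁻¹¹ × (5.7 × 10²⁶) × (7.3 × 10⁵) / (0.0019))^(1/3)
  = 3.1 × 10⁸ m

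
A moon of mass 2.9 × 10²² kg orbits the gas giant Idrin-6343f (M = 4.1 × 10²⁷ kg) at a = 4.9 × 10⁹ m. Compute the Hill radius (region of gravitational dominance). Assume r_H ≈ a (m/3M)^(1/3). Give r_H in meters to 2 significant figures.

6.5 × 10⁷ m

r_H ≈ a (m/3M)^(1/3)
    = (4.9 × 10⁹) × (2.9 × 10²² / (3 × 4.1 × 10²⁷))^(1/3)
    = 6.5 × 10⁷ m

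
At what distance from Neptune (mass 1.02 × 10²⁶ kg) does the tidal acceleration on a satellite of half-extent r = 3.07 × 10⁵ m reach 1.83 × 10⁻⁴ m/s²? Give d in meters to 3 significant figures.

2.84 × 10⁸ m

2GMr/d³ = a_tidal  ⇒  d = (2GMr / a_tidal)^(1/3)
d = (2 × 6.674×10⁻¹¹ × (1.02 × 10²⁶) × (3.07 × 10⁵) / (1.83 × 10⁻⁴))^(1/3)
  = 2.84 × 10⁸ m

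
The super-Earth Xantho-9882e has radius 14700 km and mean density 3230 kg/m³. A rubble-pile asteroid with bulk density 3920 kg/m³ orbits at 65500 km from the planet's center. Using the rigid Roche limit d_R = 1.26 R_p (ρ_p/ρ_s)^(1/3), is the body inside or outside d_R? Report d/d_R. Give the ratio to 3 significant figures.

outside; d/d_R ≈ 3.77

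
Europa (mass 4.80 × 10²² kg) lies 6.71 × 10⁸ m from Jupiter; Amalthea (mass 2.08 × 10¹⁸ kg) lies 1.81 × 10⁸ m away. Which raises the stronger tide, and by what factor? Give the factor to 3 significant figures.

The tide-raising term goes as M/d³ (the gradient of a 1/d² field).
Europa: (4.80 × 10²²) / (6.71 × 10⁸)³ = 1.589 × 10⁻⁴
Amalthea: (2.08 × 10¹⁸) / (1.81 × 10⁸)³ = 3.508 × 10⁻⁷
Ratio (larger/smaller) = 453

Europa, by a factor of ≈ 453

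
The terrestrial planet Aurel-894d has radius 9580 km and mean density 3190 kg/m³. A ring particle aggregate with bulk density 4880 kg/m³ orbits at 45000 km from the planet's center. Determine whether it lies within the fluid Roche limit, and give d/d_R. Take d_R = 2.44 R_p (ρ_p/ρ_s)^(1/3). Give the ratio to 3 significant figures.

d_R = 2.44 × (9580 km) × (3190/4880)^(1/3) = 20290 km
d/d_R = (45000) / (20290) = 2.22
Since d/d_R > 1, the body is outside the Roche limit.

outside; d/d_R ≈ 2.22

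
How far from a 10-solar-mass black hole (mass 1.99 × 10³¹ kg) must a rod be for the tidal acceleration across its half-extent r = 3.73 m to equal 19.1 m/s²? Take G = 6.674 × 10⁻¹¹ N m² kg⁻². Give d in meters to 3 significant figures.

2GMr/d³ = a_tidal  ⇒  d = (2GMr / a_tidal)^(1/3)
d = (2 × 6.674×10⁻¹¹ × (1.99 × 10³¹) × (3.73) / (19.1))^(1/3)
  = 8.03 × 10⁶ m

8.03 × 10⁶ m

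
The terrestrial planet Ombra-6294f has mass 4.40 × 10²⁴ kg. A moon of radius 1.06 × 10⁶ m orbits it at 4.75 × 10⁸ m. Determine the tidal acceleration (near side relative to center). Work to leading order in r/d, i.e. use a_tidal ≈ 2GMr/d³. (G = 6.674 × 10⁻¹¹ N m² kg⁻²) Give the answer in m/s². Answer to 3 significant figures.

Δa = 2GMr/d³
   = 2 × (6.674 × 10⁻¹¹) × (4.40 × 10²⁴) × (1.06 × 10⁶) / (4.75 × 10⁸)³
   = 5.81 × 10⁻⁶ m/s²

5.81 × 10⁻⁶ m/s²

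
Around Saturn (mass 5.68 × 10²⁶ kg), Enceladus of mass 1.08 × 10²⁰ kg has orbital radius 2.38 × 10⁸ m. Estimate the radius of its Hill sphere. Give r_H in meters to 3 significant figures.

r_H ≈ a (m/3M)^(1/3)
    = (2.38 × 10⁸) × (1.08 × 10²⁰ / (3 × 5.68 × 10²⁶))^(1/3)
    = 9.49 × 10⁵ m

9.49 × 10⁵ m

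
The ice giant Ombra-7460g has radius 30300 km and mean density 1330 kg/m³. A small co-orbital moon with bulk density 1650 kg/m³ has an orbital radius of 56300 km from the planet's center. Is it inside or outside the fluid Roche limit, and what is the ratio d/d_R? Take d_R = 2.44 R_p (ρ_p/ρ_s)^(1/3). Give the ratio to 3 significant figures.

inside; d/d_R ≈ 0.818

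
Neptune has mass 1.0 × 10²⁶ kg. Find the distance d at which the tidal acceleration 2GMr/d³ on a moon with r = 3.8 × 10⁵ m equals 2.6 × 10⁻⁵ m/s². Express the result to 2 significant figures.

5.8 × 10⁸ m

2GMr/d³ = a_tidal  ⇒  d = (2GMr / a_tidal)^(1/3)
d = (2 × 6.674×10⁻¹¹ × (1.0 × 10²⁶) × (3.8 × 10⁵) / (2.6 × 10⁻⁵))^(1/3)
  = 5.8 × 10⁸ m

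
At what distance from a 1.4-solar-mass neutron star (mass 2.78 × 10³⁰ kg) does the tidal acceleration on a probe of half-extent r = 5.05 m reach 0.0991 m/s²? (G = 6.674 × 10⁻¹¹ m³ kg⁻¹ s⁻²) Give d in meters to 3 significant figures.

2GMr/d³ = a_tidal  ⇒  d = (2GMr / a_tidal)^(1/3)
d = (2 × 6.674×10⁻¹¹ × (2.78 × 10³⁰) × (5.05) / (0.0991))^(1/3)
  = 2.66 × 10⁷ m

2.66 × 10⁷ m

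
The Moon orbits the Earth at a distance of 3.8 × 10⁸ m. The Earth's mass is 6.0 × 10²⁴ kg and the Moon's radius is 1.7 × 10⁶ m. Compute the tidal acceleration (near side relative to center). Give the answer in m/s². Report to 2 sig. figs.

2.5 × 10⁻⁵ m/s²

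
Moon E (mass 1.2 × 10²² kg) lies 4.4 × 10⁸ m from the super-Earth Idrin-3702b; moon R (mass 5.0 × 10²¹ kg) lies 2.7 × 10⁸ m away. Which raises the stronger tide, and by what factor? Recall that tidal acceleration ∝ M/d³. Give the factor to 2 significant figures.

Tidal stretch scales as M/d³; compute that for each body.
Moon E: (1.2 × 10²²) / (4.4 × 10⁸)³ = 1.409 × 10⁻⁴
Moon R: (5.0 × 10²¹) / (2.7 × 10⁸)³ = 2.540 × 10⁻⁴
Ratio (larger/smaller) = 1.8

Moon R, by a factor of ≈ 1.8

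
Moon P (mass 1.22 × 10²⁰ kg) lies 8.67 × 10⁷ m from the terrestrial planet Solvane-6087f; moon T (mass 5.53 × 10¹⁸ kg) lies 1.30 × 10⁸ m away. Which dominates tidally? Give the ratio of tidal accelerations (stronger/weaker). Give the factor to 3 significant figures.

Moon P, by a factor of ≈ 74.4

Tidal acceleration ∝ M/d³, so compare M/d³ for each.
Moon P: (1.22 × 10²⁰) / (8.67 × 10⁷)³ = 1.872 × 10⁻⁴
Moon T: (5.53 × 10¹⁸) / (1.30 × 10⁸)³ = 2.517 × 10⁻⁶
Ratio (larger/smaller) = 74.4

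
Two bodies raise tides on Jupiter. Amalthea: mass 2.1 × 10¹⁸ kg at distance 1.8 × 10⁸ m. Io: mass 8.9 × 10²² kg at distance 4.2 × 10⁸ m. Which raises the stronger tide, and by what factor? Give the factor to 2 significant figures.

Io, by a factor of ≈ 3300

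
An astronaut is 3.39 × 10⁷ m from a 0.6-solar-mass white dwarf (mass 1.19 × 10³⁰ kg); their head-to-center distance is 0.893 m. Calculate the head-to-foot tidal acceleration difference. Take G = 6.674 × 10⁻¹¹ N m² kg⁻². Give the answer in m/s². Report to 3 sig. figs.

Δg = 4GMr/d³
   = 4 × (6.674 × 10⁻¹¹) × (1.19 × 10³⁰) × (0.893) / (3.39 × 10⁷)³
   = 7.28 × 10⁻³ m/s²

7.28 × 10⁻³ m/s²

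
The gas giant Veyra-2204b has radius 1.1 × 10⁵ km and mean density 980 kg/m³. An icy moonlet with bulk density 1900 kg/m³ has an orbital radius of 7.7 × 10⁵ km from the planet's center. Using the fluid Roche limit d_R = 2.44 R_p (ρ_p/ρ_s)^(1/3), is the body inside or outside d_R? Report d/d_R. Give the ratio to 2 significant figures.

outside; d/d_R ≈ 3.6

d_R = 2.44 × (1.1 × 10⁵ km) × (980/1900)^(1/3) = 2.152 × 10⁵ km
d/d_R = (7.7 × 10⁵) / (2.152 × 10⁵) = 3.6
Since d/d_R > 1, the body is outside the Roche limit.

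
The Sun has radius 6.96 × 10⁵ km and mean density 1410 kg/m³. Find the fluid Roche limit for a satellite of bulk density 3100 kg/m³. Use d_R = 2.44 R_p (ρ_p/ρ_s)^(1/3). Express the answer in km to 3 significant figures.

1.31 × 10⁶ km

d_R = 2.44 × 6.96 × 10⁵ km × (1410/3100)^(1/3)
    = 1.31 × 10⁶ km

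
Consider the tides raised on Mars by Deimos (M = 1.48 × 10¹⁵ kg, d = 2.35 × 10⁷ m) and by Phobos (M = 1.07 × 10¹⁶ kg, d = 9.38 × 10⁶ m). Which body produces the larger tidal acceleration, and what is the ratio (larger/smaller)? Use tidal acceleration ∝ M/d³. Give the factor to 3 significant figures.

Phobos, by a factor of ≈ 114

Compare M/d³ for the two perturbers:
Deimos: (1.48 × 10¹⁵) / (2.35 × 10⁷)³ = 1.140 × 10⁻⁷
Phobos: (1.07 × 10¹⁶) / (9.38 × 10⁶)³ = 1.297 × 10⁻⁵
Ratio (larger/smaller) = 114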